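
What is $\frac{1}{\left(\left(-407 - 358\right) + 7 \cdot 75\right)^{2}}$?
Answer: $\frac{1}{57600} \approx 1.7361 \cdot 10^{-5}$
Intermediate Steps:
$\frac{1}{\left(\left(-407 - 358\right) + 7 \cdot 75\right)^{2}} = \frac{1}{\left(\left(-407 - 358\right) + 525\right)^{2}} = \frac{1}{\left(-765 + 525\right)^{2}} = \frac{1}{\left(-240\right)^{2}} = \frac{1}{57600}$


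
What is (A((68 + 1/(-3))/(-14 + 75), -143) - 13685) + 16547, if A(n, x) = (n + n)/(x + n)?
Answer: 37157143/12983 ≈ 2862.0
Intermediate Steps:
A(n, x) = 2*n/(n + x) (A(n, x) = (2*n)/(n + x) = 2*n/(n + x))
(A((68 + 1/(-3))/(-14 + 75), -143) - 13685) + 16547 = (2*((68 + 1/(-3))/(-14 + 75))/((68 + 1/(-3))/(-14 + 75) - 143) - 13685) + 16547 = (2*((68 - 1/3)/61)/((68 - 1/3)/61 - 143) - 13685) + 16547 = (2*((203/3)*(1/61))/((203/3)*(1/61) - 143) - 13685) + 16547 = (2*(203/183)/(203/183 - 143) - 13685) + 16547 = (2*(203/183)/(-25966/183) - 13685) + 16547 = (2*(203/183)*(-183/25966) - 13685) + 16547 = (-203/12983 - 13685) + 16547 = -177672558/12983 + 16547 = 37157143/12983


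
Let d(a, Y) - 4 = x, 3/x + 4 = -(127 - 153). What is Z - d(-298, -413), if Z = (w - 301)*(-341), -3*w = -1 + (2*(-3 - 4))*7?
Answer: 2010445/22 ≈ 91384.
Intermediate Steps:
w = 33 (w = -(-1 + (2*(-3 - 4))*7)/3 = -(-1 + (2*(-7))*7)/3 = -(-1 - 14*7)/3 = -(-1 - 98)/3 = -⅓*(-99) = 33)
Z = 91388 (Z = (33 - 301)*(-341) = -268*(-341) = 91388)
x = 3/22 (x = 3/(-4 - (127 - 153)) = 3/(-4 - 1*(-26)) = 3/(-4 + 26) = 3/22 ≈ 0.13636)
d(a, Y) = 91/22 (d(a, Y) = 4 + 3/22 = 91/22)
Z - d(-298, -413) = 91388 - 1*91/22 = 91388 - 91/22 = 2010445/22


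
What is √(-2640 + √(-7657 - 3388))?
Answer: √(-2640 + 47*I*√5) ≈ 1.0225 + 51.391*I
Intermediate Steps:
√(-2640 + √(-7657 - 3388)) = √(-2640 + √(-11045)) = √(-2640 + 47*I*√5)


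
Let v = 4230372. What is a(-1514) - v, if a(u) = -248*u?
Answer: -3854900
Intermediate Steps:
a(-1514) - v = -248*(-1514) - 1*4230372 = 375472 - 4230372 = -3854900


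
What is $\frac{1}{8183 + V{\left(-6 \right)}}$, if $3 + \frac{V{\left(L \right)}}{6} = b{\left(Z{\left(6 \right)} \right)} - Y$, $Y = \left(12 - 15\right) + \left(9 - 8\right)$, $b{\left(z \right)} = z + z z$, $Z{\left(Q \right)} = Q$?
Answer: $\frac{1}{8429} \approx 0.00011864$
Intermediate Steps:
$b{\left(z \right)} = z + z^{2}$
$Y = -2$ ($Y = -3 + 1 = -2$)
$V{\left(L \right)} = 246$ ($V{\left(L \right)} = -18 + 6 \left(6 \left(1 + 6\right) - -2\right) = -18 + 6 \left(6 \cdot 7 + 2\right) = -18 + 6 \left(42 + 2\right) = -18 + 6 \cdot 44 = -18 + 264 = 246$)
$\frac{1}{8183 + V{\left(-6 \right)}} = \frac{1}{8183 + 246} = \frac{1}{8429}$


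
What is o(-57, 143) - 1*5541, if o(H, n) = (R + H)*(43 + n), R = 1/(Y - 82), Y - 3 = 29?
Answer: -403668/25 ≈ -16147.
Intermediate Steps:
Y = 32 (Y = 3 + 29 = 32)
R = -1/50 (R = 1/(32 - 82) = 1/(-50) = -1/50 ≈ -0.020000)
o(H, n) = (43 + n)*(-1/50 + H) (o(H, n) = (-1/50 + H)*(43 + n) = (43 + n)*(-1/50 + H))
o(-57, 143) - 1*5541 = (-43/50 + 43*(-57) - 1/50*143 - 57*143) - 1*5541 = (-43/50 - 2451 - 143/50 - 8151) - 5541 = -265143/25 - 5541 = -403668/25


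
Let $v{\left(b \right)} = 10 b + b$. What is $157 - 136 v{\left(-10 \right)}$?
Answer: $15117$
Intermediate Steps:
$v{\left(b \right)} = 11 b$
$157 - 136 v{\left(-10 \right)} = 157 - 136 \cdot 11 \left(-10\right) = 157 - -14960 = 157 + 14960 = 15117$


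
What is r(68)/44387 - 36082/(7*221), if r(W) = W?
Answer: -13457702/577031 ≈ -23.322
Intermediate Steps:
r(68)/44387 - 36082/(7*221) = 68/44387 - 36082/(7*221) = 68*(1/44387) - 36082/1547 = 4/2611 - 36082*1/1547 = 4/2611 - 36082/1547 = -13457702/577031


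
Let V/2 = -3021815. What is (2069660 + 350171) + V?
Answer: -3623799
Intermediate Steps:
V = -6043630 (V = 2*(-3021815) = -6043630)
(2069660 + 350171) + V = (2069660 + 350171) - 6043630 = 2419831 - 6043630 = -3623799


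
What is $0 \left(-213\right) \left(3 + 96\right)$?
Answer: $0$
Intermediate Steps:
$0 \left(-213\right) \left(3 + 96\right) = 0 \cdot 99 = 0$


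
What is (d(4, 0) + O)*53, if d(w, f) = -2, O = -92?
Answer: -4982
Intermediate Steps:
(d(4, 0) + O)*53 = (-2 - 92)*53 = -94*53 = -4982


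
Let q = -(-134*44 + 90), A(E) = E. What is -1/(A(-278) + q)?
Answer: -1/5528 ≈ -0.00018090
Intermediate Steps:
q = 5806 (q = -(-5896 + 90) = -1*(-5806) = 5806)
-1/(A(-278) + q) = -1/(-278 + 5806) = -1/5528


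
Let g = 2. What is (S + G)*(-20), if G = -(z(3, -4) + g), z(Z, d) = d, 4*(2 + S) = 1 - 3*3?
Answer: 40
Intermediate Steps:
S = -4 (S = -2 + (1 - 3*3)/4 = -2 + (1 - 9)/4 = -2 + (¼)*(-8) = -2 - 2 = -4)
G = 2 (G = -(-4 + 2) = -(-2) = -1*(-2) = 2)
(S + G)*(-20) = (-4 + 2)*(-20) = -2*(-20) = 40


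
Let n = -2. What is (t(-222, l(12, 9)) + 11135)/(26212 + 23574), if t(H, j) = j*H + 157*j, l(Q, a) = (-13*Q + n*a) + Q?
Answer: 21665/49786 ≈ 0.43516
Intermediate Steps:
l(Q, a) = -12*Q - 2*a (l(Q, a) = (-13*Q - 2*a) + Q = -12*Q - 2*a)
t(H, j) = 157*j + H*j (t(H, j) = H*j + 157*j = 157*j + H*j)
(t(-222, l(12, 9)) + 11135)/(26212 + 23574) = ((-12*12 - 2*9)*(157 - 222) + 11135)/(26212 + 23574) = ((-144 - 18)*(-65) + 11135)/49786 = (-162*(-65) + 11135)*(1/49786) = (10530 + 11135)*(1/49786) = 21665*(1/49786) = 21665/49786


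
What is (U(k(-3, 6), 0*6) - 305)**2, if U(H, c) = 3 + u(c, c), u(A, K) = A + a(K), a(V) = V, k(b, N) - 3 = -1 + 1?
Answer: 91204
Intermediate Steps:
k(b, N) = 3 (k(b, N) = 3 + (-1 + 1) = 3 + 0 = 3)
u(A, K) = A + K
U(H, c) = 3 + 2*c (U(H, c) = 3 + (c + c) = 3 + 2*c)
(U(k(-3, 6), 0*6) - 305)**2 = ((3 + 2*(0*6)) - 305)**2 = ((3 + 2*0) - 305)**2 = ((3 + 0) - 305)**2 = (3 - 305)**2 = (-302)**2 = 91204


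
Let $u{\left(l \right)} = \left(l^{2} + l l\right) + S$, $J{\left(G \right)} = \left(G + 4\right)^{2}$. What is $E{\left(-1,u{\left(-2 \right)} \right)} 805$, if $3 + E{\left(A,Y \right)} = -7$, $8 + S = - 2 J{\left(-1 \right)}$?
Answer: $-8050$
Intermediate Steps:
$J{\left(G \right)} = \left(4 + G\right)^{2}$
$S = -26$ ($S = -8 - 2 \left(4 - 1\right)^{2} = -8 - 2 \cdot 3^{2} = -8 - 18 = -26$)
$u{\left(l \right)} = -26 + 2 l^{2}$ ($u{\left(l \right)} = \left(l^{2} + l l\right) - 26 = \left(l^{2} + l^{2}\right) - 26 = 2 l^{2} - 26 = -26 + 2 l^{2}$)
$E{\left(A,Y \right)} = -10$ ($E{\left(A,Y \right)} = -3 - 7 = -10$)
$E{\left(-1,u{\left(-2 \right)} \right)} 805 = \left(-10\right) 805 = -8050$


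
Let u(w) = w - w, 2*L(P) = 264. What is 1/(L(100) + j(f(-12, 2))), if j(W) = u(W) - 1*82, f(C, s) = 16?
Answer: 1/50 ≈ 0.020000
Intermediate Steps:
L(P) = 132 (L(P) = (½)*264 = 132)
u(w) = 0
j(W) = -82 (j(W) = 0 - 1*82 = 0 - 82 = -82)
1/(L(100) + j(f(-12, 2))) = 1/(132 - 82) = 1/50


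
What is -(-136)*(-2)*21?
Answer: -5712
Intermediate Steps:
-(-136)*(-2)*21 = -34*8*21 = -272*21 = -5712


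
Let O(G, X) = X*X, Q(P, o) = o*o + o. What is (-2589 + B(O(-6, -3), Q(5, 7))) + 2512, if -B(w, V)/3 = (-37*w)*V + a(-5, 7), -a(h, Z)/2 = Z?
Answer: 55909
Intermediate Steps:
a(h, Z) = -2*Z
Q(P, o) = o + o² (Q(P, o) = o² + o = o + o²)
O(G, X) = X²
B(w, V) = 42 + 111*V*w (B(w, V) = -3*((-37*w)*V - 2*7) = -3*(-37*V*w - 14) = -3*(-14 - 37*V*w) = 42 + 111*V*w)
(-2589 + B(O(-6, -3), Q(5, 7))) + 2512 = (-2589 + (42 + 111*(7*(1 + 7))*(-3)²)) + 2512 = (-2589 + (42 + 111*(7*8)*9)) + 2512 = (-2589 + (42 + 111*56*9)) + 2512 = (-2589 + (42 + 55944)) + 2512 = (-2589 + 55986) + 2512 = 53397 + 2512 = 55909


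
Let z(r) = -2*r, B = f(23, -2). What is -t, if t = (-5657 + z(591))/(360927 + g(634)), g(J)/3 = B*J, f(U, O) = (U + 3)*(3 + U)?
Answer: 6839/1646679 ≈ 0.0041532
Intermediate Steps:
f(U, O) = (3 + U)**2 (f(U, O) = (3 + U)*(3 + U) = (3 + U)**2)
B = 676 (B = (3 + 23)**2 = 26**2 = 676)
g(J) = 2028*J (g(J) = 3*(676*J) = 2028*J)
t = -6839/1646679 (t = (-5657 - 2*591)/(360927 + 2028*634) = (-5657 - 1182)/(360927 + 1285752) = -6839/1646679 ≈ -0.0041532)
-t = -1*(-6839/1646679) = 6839/1646679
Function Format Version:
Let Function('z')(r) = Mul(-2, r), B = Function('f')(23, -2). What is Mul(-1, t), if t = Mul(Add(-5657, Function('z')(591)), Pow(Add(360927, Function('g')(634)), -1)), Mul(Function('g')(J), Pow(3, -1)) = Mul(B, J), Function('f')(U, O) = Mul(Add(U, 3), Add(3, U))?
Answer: Rational(6839, 1646679) ≈ 0.0041532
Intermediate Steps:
Function('f')(U, O) = Pow(Add(3, U), 2) (Function('f')(U, O) = Mul(Add(3, U), Add(3, U)) = Pow(Add(3, U), 2))
B = 676 (B = Pow(Add(3, 23), 2) = Pow(26, 2) = 676)
Function('g')(J) = Mul(2028, J) (Function('g')(J) = Mul(3, Mul(676, J)) = Mul(2028, J))
t = Rational(-6839, 1646679) (t = Mul(Add(-5657, Mul(-2, 591)), Pow(Add(360927, Mul(2028, 634)), -1)) = Mul(Add(-5657, -1182), Pow(Add(360927, 1285752), -1)) = Mul(-6839, Pow(1646679, -1)) = Mul(-6839, Rational(1, 1646679)) = Rational(-6839, 1646679) ≈ -0.0041532)
Mul(-1, t) = Mul(-1, Rational(-6839, 1646679)) = Rational(6839, 1646679)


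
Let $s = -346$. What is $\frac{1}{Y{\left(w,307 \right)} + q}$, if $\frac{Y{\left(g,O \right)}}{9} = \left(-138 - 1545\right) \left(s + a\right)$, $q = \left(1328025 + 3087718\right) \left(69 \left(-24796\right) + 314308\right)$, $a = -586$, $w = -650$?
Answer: $- \frac{1}{6167083208684} \approx -1.6215 \cdot 10^{-13}$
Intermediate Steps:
$q = -6167097325688$ ($q = 4415743 \left(-1710924 + 314308\right) = 4415743 \left(-1396616\right) = -6167097325688$)
$Y{\left(g,O \right)} = 14117004$ ($Y{\left(g,O \right)} = 9 \left(-138 - 1545\right) \left(-346 - 586\right) = 9 \left(\left(-1683\right) \left(-932\right)\right) = 9 \cdot 1568556 = 14117004$)
$\frac{1}{Y{\left(w,307 \right)} + q} = \frac{1}{14117004 - 6167097325688} = \frac{1}{-6167083208684} = - \frac{1}{6167083208684}$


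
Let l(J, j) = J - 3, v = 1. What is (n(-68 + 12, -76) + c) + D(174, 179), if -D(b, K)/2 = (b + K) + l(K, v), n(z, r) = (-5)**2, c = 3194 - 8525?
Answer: -6364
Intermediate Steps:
c = -5331
n(z, r) = 25
l(J, j) = -3 + J
D(b, K) = 6 - 4*K - 2*b (D(b, K) = -2*((b + K) + (-3 + K)) = -2*((K + b) + (-3 + K)) = -2*(-3 + b + 2*K) = 6 - 4*K - 2*b)
(n(-68 + 12, -76) + c) + D(174, 179) = (25 - 5331) + (6 - 4*179 - 2*174) = -5306 + (6 - 716 - 348) = -5306 - 1058 = -6364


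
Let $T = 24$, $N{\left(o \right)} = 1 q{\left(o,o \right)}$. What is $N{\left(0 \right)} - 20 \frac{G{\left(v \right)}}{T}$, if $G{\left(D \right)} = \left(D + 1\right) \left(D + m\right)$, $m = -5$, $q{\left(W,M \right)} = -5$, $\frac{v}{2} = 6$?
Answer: $- \frac{485}{6} \approx -80.833$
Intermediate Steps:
$v = 12$ ($v = 2 \cdot 6 = 12$)
$N{\left(o \right)} = -5$ ($N{\left(o \right)} = 1 \left(-5\right) = -5$)
$G{\left(D \right)} = \left(1 + D\right) \left(-5 + D\right)$ ($G{\left(D \right)} = \left(D + 1\right) \left(D - 5\right) = \left(1 + D\right) \left(-5 + D\right)$)
$N{\left(0 \right)} - 20 \frac{G{\left(v \right)}}{T} = -5 - 20 \frac{-5 + 12^{2} - 48}{24} = -5 - 20 \left(-5 + 144 - 48\right) \frac{1}{24} = -5 - 20 \cdot 91 \cdot \frac{1}{24} = -5 - \frac{455}{6} = - \frac{485}{6}$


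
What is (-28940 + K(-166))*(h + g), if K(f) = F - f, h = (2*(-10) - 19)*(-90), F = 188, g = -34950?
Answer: 898743840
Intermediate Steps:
h = 3510 (h = (-20 - 19)*(-90) = -39*(-90) = 3510)
K(f) = 188 - f
(-28940 + K(-166))*(h + g) = (-28940 + (188 - 1*(-166)))*(3510 - 34950) = (-28940 + (188 + 166))*(-31440) = (-28940 + 354)*(-31440) = -28586*(-31440) = 898743840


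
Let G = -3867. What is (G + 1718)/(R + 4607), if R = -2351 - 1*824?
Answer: -2149/1432 ≈ -1.5007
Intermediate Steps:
R = -3175 (R = -2351 - 824 = -3175)
(G + 1718)/(R + 4607) = (-3867 + 1718)/(-3175 + 4607) = -2149/1432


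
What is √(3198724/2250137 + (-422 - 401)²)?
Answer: √3429402846108513189/2250137 ≈ 823.00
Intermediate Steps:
√(3198724/2250137 + (-422 - 401)²) = √(3198724*(1/2250137) + (-823)²) = √(3198724/2250137 + 677329) = √(1524086242797/2250137) = √3429402846108513189/2250137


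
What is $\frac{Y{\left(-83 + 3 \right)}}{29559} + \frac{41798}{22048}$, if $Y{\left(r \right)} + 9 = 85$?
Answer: $\frac{618591365}{325858416} \approx 1.8983$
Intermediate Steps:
$Y{\left(r \right)} = 76$ ($Y{\left(r \right)} = -9 + 85 = 76$)
$\frac{Y{\left(-83 + 3 \right)}}{29559} + \frac{41798}{22048} = \frac{76}{29559} + \frac{41798}{22048} = 76 \cdot \frac{1}{29559} + 41798 \cdot \frac{1}{22048} = \frac{76}{29559} + \frac{20899}{11024} = \frac{618591365}{325858416}$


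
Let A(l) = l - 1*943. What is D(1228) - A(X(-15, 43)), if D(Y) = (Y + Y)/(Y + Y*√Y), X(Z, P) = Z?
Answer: 1175464/1227 + 4*√307/1227 ≈ 958.06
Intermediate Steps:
A(l) = -943 + l (A(l) = l - 943 = -943 + l)
D(Y) = 2*Y/(Y + Y^(3/2)) (D(Y) = (2*Y)/(Y + Y^(3/2)) = 2*Y/(Y + Y^(3/2)))
D(1228) - A(X(-15, 43)) = 2*1228/(1228 + 1228^(3/2)) - (-943 - 15) = 2*1228/(1228 + 2456*√307) - 1*(-958) = 2456/(1228 + 2456*√307) + 958 = 958 + 2456/(1228 + 2456*√307)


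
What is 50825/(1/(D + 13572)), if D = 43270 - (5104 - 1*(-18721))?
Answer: 1678089025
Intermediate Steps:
D = 19445 (D = 43270 - (5104 + 18721) = 43270 - 1*23825 = 43270 - 23825 = 19445)
50825/(1/(D + 13572)) = 50825/(1/(19445 + 13572)) = 50825/(1/33017) = 50825*33017 = 1678089025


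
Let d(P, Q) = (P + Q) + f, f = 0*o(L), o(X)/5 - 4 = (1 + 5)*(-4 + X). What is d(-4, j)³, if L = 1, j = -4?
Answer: -512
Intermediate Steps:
o(X) = -100 + 30*X (o(X) = 20 + 5*((1 + 5)*(-4 + X)) = 20 + 5*(6*(-4 + X)) = 20 + 5*(-24 + 6*X) = 20 + (-120 + 30*X) = -100 + 30*X)
f = 0 (f = 0*(-100 + 30*1) = 0*(-100 + 30) = 0*(-70) = 0)
d(P, Q) = P + Q (d(P, Q) = (P + Q) + 0 = P + Q)
d(-4, j)³ = (-4 - 4)³ = (-8)³ = -512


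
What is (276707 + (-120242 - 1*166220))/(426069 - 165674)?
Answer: -1951/52079 ≈ -0.037462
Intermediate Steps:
(276707 + (-120242 - 1*166220))/(426069 - 165674) = (276707 + (-120242 - 166220))/260395 = (276707 - 286462)*(1/260395) = -9755*1/260395 = -1951/52079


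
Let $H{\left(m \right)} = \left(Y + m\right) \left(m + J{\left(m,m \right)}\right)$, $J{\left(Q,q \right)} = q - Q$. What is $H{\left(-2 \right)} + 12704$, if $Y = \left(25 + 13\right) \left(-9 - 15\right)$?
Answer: $14532$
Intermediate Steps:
$Y = -912$ ($Y = 38 \left(-24\right) = -912$)
$H{\left(m \right)} = m \left(-912 + m\right)$ ($H{\left(m \right)} = \left(-912 + m\right) \left(m + \left(m - m\right)\right) = \left(-912 + m\right) \left(m + 0\right) = \left(-912 + m\right) m = m \left(-912 + m\right)$)
$H{\left(-2 \right)} + 12704 = - 2 \left(-912 - 2\right) + 12704 = \left(-2\right) \left(-914\right) + 12704 = 1828 + 12704 = 14532$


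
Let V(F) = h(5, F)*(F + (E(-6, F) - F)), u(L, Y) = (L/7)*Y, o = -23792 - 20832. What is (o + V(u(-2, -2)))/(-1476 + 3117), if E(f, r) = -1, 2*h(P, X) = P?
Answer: -29751/1094 ≈ -27.195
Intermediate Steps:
h(P, X) = P/2
o = -44624
u(L, Y) = L*Y/7 (u(L, Y) = (L*(1/7))*Y = (L/7)*Y = L*Y/7)
V(F) = -5/2 (V(F) = ((1/2)*5)*(F + (-1 - F)) = (5/2)*(-1) = -5/2)
(o + V(u(-2, -2)))/(-1476 + 3117) = (-44624 - 5/2)/(-1476 + 3117) = -89253/2/1641 = -89253/2*1/1641 = -29751/1094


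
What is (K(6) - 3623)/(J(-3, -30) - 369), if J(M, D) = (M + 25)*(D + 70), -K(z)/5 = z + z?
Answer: -3683/511 ≈ -7.2074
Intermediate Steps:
K(z) = -10*z (K(z) = -5*(z + z) = -10*z)
J(M, D) = (25 + M)*(70 + D)
(K(6) - 3623)/(J(-3, -30) - 369) = (-10*6 - 3623)/((1750 + 25*(-30) + 70*(-3) - 30*(-3)) - 369) = (-60 - 3623)/((1750 - 750 - 210 + 90) - 369) = -3683/(880 - 369) = -3683/511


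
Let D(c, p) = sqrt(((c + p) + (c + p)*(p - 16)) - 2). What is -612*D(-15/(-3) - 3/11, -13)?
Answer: -612*sqrt(27786)/11 ≈ -9274.1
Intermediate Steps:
D(c, p) = sqrt(-2 + c + p + (-16 + p)*(c + p)) (D(c, p) = sqrt(((c + p) + (c + p)*(-16 + p)) - 2) = sqrt(((c + p) + (-16 + p)*(c + p)) - 2) = sqrt((c + p + (-16 + p)*(c + p)) - 2) = sqrt(-2 + c + p + (-16 + p)*(c + p)))
-612*D(-15/(-3) - 3/11, -13) = -612*sqrt(-2 + (-13)**2 - 15*(-15/(-3) - 3/11) - 15*(-13) + (-15/(-3) - 3/11)*(-13)) = -612*sqrt(-2 + 169 - 15*(-15*(-1/3) - 3*1/11) + 195 + (-15*(-1/3) - 3*1/11)*(-13)) = -612*sqrt(-2 + 169 - 15*(5 - 3/11) + 195 + (5 - 3/11)*(-13)) = -612*sqrt(-2 + 169 - 15*52/11 + 195 + (52/11)*(-13)) = -612*sqrt(-2 + 169 - 780/11 + 195 - 676/11) = -612*sqrt(27786)/11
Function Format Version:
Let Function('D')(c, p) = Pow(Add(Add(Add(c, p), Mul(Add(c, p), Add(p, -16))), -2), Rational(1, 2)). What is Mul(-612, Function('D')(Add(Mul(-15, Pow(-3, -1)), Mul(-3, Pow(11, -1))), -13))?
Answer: Mul(Rational(-612, 11), Pow(27786, Rational(1, 2))) ≈ -9274.1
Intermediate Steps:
Function('D')(c, p) = Pow(Add(-2, c, p, Mul(Add(-16, p), Add(c, p))), Rational(1, 2)) (Function('D')(c, p) = Pow(Add(Add(Add(c, p), Mul(Add(c, p), Add(-16, p))), -2), Rational(1, 2)) = Pow(Add(Add(Add(c, p), Mul(Add(-16, p), Add(c, p))), -2), Rational(1, 2)) = Pow(Add(Add(c, p, Mul(Add(-16, p), Add(c, p))), -2), Rational(1, 2)) = Pow(Add(-2, c, p, Mul(Add(-16, p), Add(c, p))), Rational(1, 2)))
Mul(-612, Function('D')(Add(Mul(-15, Pow(-3, -1)), Mul(-3, Pow(11, -1))), -13)) = Mul(-612, Pow(Add(-2, Pow(-13, 2), Mul(-15, Add(Mul(-15, Pow(-3, -1)), Mul(-3, Pow(11, -1)))), Mul(-15, -13), Mul(Add(Mul(-15, Pow(-3, -1)), Mul(-3, Pow(11, -1))), -13)), Rational(1, 2))) = Mul(-612, Pow(Add(-2, 169, Mul(-15, Add(Mul(-15, Rational(-1, 3)), Mul(-3, Rational(1, 11)))), 195, Mul(Add(Mul(-15, Rational(-1, 3)), Mul(-3, Rational(1, 11))), -13)), Rational(1, 2))) = Mul(-612, Pow(Add(-2, 169, Mul(-15, Add(5, Rational(-3, 11))), 195, Mul(Add(5, Rational(-3, 11)), -13)), Rational(1, 2))) = Mul(-612, Pow(Add(-2, 169, Mul(-15, Rational(52, 11)), 195, Mul(Rational(52, 11), -13)), Rational(1, 2))) = Mul(-612, Pow(Add(-2, 169, Rational(-780, 11), 195, Rational(-676, 11)), Rational(1, 2))) = Mul(-612, Pow(Rational(2526, 11), Rational(1, 2))) = Mul(-612, Mul(Rational(1, 11), Pow(27786, Rational(1, 2)))) = Mul(Rational(-612, 11), Pow(27786, Rational(1, 2)))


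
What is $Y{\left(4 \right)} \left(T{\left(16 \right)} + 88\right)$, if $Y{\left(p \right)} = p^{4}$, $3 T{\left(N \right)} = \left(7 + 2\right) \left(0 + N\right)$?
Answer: $34816$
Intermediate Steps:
$T{\left(N \right)} = 3 N$ ($T{\left(N \right)} = \frac{\left(7 + 2\right) \left(0 + N\right)}{3} = \frac{9 N}{3} = 3 N$)
$Y{\left(4 \right)} \left(T{\left(16 \right)} + 88\right) = 4^{4} \left(3 \cdot 16 + 88\right) = 256 \left(48 + 88\right) = 256 \cdot 136 = 34816$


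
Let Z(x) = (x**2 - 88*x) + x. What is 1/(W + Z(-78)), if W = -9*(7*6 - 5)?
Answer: 1/12537 ≈ 7.9764e-5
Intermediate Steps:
W = -333 (W = -9*(42 - 5) = -9*37 = -333)
Z(x) = x**2 - 87*x
1/(W + Z(-78)) = 1/(-333 - 78*(-87 - 78)) = 1/(-333 - 78*(-165)) = 1/(-333 + 12870) = 1/12537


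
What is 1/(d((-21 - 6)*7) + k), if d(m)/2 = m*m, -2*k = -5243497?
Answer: 2/5386381 ≈ 3.7131e-7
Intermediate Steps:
k = 5243497/2 (k = -1/2*(-5243497) = 5243497/2 ≈ 2.6217e+6)
d(m) = 2*m**2 (d(m) = 2*(m*m) = 2*m**2)
1/(d((-21 - 6)*7) + k) = 1/(2*((-21 - 6)*7)**2 + 5243497/2) = 1/(2*(-27*7)**2 + 5243497/2) = 1/(2*(-189)**2 + 5243497/2) = 1/(2*35721 + 5243497/2) = 1/(71442 + 5243497/2) = 1/(5386381/2) = 2/5386381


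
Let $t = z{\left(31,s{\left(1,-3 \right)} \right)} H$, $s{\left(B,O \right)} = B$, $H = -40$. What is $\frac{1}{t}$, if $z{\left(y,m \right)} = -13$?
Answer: $\frac{1}{520} \approx 0.0019231$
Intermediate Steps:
$t = 520$ ($t = \left(-13\right) \left(-40\right) = 520$)
$\frac{1}{t} = \frac{1}{520}$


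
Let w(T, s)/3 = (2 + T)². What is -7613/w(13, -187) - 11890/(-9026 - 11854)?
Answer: -57829/5400 ≈ -10.709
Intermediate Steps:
w(T, s) = 3*(2 + T)²
-7613/w(13, -187) - 11890/(-9026 - 11854) = -7613*1/(3*(2 + 13)²) - 11890/(-9026 - 11854) = -7613/(3*15²) - 11890/(-20880) = -7613/(3*225) - 11890*(-1/20880) = -7613/675 + 41/72 = -57829/5400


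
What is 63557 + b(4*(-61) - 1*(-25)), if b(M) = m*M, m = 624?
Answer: -73099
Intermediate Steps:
b(M) = 624*M
63557 + b(4*(-61) - 1*(-25)) = 63557 + 624*(4*(-61) - 1*(-25)) = 63557 + 624*(-244 + 25) = 63557 + 624*(-219) = 63557 - 136656 = -73099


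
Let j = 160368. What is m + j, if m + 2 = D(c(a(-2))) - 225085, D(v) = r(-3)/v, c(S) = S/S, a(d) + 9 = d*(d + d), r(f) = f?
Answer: -64722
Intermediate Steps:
a(d) = -9 + 2*d² (a(d) = -9 + d*(d + d) = -9 + d*(2*d) = -9 + 2*d²)
c(S) = 1
D(v) = -3/v
m = -225090 (m = -2 + (-3/1 - 225085) = -2 + (-3*1 - 225085) = -2 + (-3 - 225085) = -2 - 225088 = -225090)
m + j = -225090 + 160368 = -64722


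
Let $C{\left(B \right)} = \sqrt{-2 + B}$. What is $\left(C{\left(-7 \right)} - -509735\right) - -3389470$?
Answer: $3899205 + 3 i \approx 3.8992 \cdot 10^{6} + 3.0 i$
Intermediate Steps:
$\left(C{\left(-7 \right)} - -509735\right) - -3389470 = \left(\sqrt{-2 - 7} - -509735\right) - -3389470 = \left(\sqrt{-9} + 509735\right) + 3389470 = \left(3 i + 509735\right) + 3389470 = \left(509735 + 3 i\right) + 3389470 = 3899205 + 3 i$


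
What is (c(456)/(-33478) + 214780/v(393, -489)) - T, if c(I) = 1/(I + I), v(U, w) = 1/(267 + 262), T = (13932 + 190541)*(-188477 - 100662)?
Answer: 1808551210266052511/30531936 ≈ 5.9235e+10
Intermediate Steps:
T = -59121118747 (T = 204473*(-289139) = -59121118747)
v(U, w) = 1/529
c(I) = 1/(2*I)
(c(456)/(-33478) + 214780/v(393, -489)) - T = (((1/2)/456)/(-33478) + 214780/(1/529)) - 1*(-59121118747) = (((1/2)*(1/456))*(-1/33478) + 214780*529) + 59121118747 = ((1/912)*(-1/33478) + 113618620) + 59121118747 = (-1/30531936 + 113618620) + 59121118747 = 3468996434248319/30531936 + 59121118747 = 1808551210266052511/30531936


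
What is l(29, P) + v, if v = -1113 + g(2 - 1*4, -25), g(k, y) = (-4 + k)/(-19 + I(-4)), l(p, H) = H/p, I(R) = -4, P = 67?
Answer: -740656/667 ≈ -1110.4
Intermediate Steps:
g(k, y) = 4/23 - k/23 (g(k, y) = (-4 + k)/(-19 - 4) = (-4 + k)/(-23) = (-4 + k)*(-1/23) = 4/23 - k/23)
v = -25593/23 (v = -1113 + (4/23 - (2 - 1*4)/23) = -1113 + (4/23 - (2 - 4)/23) = -1113 + (4/23 - 1/23*(-2)) = -1113 + (4/23 + 2/23) = -1113 + 6/23 = -25593/23 ≈ -1112.7)
l(29, P) + v = 67/29 - 25593/23 = -740656/667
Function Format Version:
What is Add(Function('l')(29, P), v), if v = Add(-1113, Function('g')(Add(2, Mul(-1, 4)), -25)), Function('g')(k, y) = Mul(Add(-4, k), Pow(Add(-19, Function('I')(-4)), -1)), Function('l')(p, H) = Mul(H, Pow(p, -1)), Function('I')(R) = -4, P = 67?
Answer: Rational(-740656, 667) ≈ -1110.4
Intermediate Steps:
Function('g')(k, y) = Add(Rational(4, 23), Mul(Rational(-1, 23), k)) (Function('g')(k, y) = Mul(Add(-4, k), Pow(Add(-19, -4), -1)) = Mul(Add(-4, k), Pow(-23, -1)) = Mul(Add(-4, k), Rational(-1, 23)) = Add(Rational(4, 23), Mul(Rational(-1, 23), k)))
v = Rational(-25593, 23) (v = Add(-1113, Add(Rational(4, 23), Mul(Rational(-1, 23), Add(2, Mul(-1, 4))))) = Add(-1113, Add(Rational(4, 23), Mul(Rational(-1, 23), Add(2, -4)))) = Add(-1113, Add(Rational(4, 23), Mul(Rational(-1, 23), -2))) = Add(-1113, Add(Rational(4, 23), Rational(2, 23))) = Add(-1113, Rational(6, 23)) = Rational(-25593, 23) ≈ -1112.7)
Add(Function('l')(29, P), v) = Add(Mul(67, Pow(29, -1)), Rational(-25593, 23)) = Add(Mul(67, Rational(1, 29)), Rational(-25593, 23)) = Add(Rational(67, 29), Rational(-25593, 23)) = Rational(-740656, 667)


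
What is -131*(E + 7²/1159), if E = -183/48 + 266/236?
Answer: 378826979/1094096 ≈ 346.25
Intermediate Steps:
E = -2535/944 (E = -183*1/48 + 266*(1/236) = -61/16 + 133/118 = -2535/944 ≈ -2.6854)
-131*(E + 7²/1159) = -131*(-2535/944 + 7²/1159) = -131*(-2535/944 + 49*(1/1159)) = -131*(-2535/944 + 49/1159) = -131*(-2891809/1094096) = 378826979/1094096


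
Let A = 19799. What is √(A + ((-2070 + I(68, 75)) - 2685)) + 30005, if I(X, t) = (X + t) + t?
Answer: 30005 + √15262 ≈ 30129.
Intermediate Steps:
I(X, t) = X + 2*t
√(A + ((-2070 + I(68, 75)) - 2685)) + 30005 = √(19799 + ((-2070 + (68 + 2*75)) - 2685)) + 30005 = √(19799 + ((-2070 + (68 + 150)) - 2685)) + 30005 = √(19799 + ((-2070 + 218) - 2685)) + 30005 = √(19799 + (-1852 - 2685)) + 30005 = √(19799 - 4537) + 30005 = √15262 + 30005 = 30005 + √15262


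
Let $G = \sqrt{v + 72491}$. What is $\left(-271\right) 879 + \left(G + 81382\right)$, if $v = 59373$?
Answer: $-156827 + 2 \sqrt{32966} \approx -1.5646 \cdot 10^{5}$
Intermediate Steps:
$G = 2 \sqrt{32966}$ ($G = \sqrt{59373 + 72491} = \sqrt{131864} = 2 \sqrt{32966} \approx 363.13$)
$\left(-271\right) 879 + \left(G + 81382\right) = \left(-271\right) 879 + \left(2 \sqrt{32966} + 81382\right) = -238209 + \left(81382 + 2 \sqrt{32966}\right) = -156827 + 2 \sqrt{32966}$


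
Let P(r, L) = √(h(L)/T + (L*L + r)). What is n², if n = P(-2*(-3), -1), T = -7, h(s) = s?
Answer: 50/7 ≈ 7.1429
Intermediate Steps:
P(r, L) = √(r + L² - L/7) (P(r, L) = √(L/(-7) + (L*L + r)) = √(L*(-⅐) + (L² + r)) = √(-L/7 + (r + L²)) = √(r + L² - L/7))
n = 5*√14/7 (n = √(-7*(-1) + 49*(-2*(-3)) + 49*(-1)²)/7 = √(7 + 49*6 + 49*1)/7 = √(7 + 294 + 49)/7 = √350/7 = (5*√14)/7 = 5*√14/7 ≈ 2.6726)
n² = (5*√14/7)² = 50/7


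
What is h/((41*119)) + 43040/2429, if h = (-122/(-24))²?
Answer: 4321129907/243793872 ≈ 17.725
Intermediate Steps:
h = 3721/144 (h = (-122*(-1/24))² = (61/12)² = 3721/144 ≈ 25.840)
h/((41*119)) + 43040/2429 = 3721/(144*((41*119))) + 43040/2429 = (3721/144)/4879 + 43040*(1/2429) = (3721/144)*(1/4879) + 43040/2429 = 3721/702576 + 43040/2429 = 4321129907/243793872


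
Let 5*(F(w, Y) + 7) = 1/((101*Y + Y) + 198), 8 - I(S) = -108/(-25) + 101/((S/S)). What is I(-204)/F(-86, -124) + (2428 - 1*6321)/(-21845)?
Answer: 7884535429/559940035 ≈ 14.081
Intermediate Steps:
I(S) = -2433/25 (I(S) = 8 - (-108/(-25) + 101/((S/S))) = 8 - (-108*(-1/25) + 101/1) = 8 - (108/25 + 101*1) = 8 - (108/25 + 101) = 8 - 1*2633/25 = 8 - 2633/25 = -2433/25)
F(w, Y) = -7 + 1/(5*(198 + 102*Y)) (F(w, Y) = -7 + 1/(5*((101*Y + Y) + 198)) = -7 + 1/(5*(102*Y + 198)) = -7 + 1/(5*(198 + 102*Y)))
I(-204)/F(-86, -124) + (2428 - 1*6321)/(-21845) = -2433*30*(33 + 17*(-124))/(-6929 - 3570*(-124))/25 + (2428 - 1*6321)/(-21845) = -2433*30*(33 - 2108)/(-6929 + 442680)/25 + (2428 - 6321)*(-1/21845) = -2433/(25*((1/30)*435751/(-2075))) - 3893*(-1/21845) = -2433/(25*((1/30)*(-1/2075)*435751)) + 229/1285 = -2433/(25*(-435751/62250)) + 229/1285 = -2433/25*(-62250/435751) + 229/1285 = 6058170/435751 + 229/1285 = 7884535429/559940035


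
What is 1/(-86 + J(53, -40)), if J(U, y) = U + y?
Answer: -1/73 ≈ -0.013699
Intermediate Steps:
1/(-86 + J(53, -40)) = 1/(-86 + (53 - 40)) = 1/(-86 + 13) = 1/(-73) = -1/73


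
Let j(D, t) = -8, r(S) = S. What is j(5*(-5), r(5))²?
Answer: 64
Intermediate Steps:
j(5*(-5), r(5))² = (-8)² = 64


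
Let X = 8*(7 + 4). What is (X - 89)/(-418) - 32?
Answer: -13375/418 ≈ -31.998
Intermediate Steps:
X = 88 (X = 8*11 = 88)
(X - 89)/(-418) - 32 = (88 - 89)/(-418) - 32 = -1*(-1/418) - 32 = 1/418 - 32 = -13375/418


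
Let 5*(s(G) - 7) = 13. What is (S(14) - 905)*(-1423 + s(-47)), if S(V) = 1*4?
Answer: 6367367/5 ≈ 1.2735e+6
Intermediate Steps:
S(V) = 4
s(G) = 48/5 (s(G) = 7 + (1/5)*13 = 7 + 13/5 = 48/5)
(S(14) - 905)*(-1423 + s(-47)) = (4 - 905)*(-1423 + 48/5) = -901*(-7067/5) = 6367367/5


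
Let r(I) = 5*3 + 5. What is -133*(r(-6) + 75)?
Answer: -12635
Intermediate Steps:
r(I) = 20 (r(I) = 15 + 5 = 20)
-133*(r(-6) + 75) = -133*(20 + 75) = -133*95 = -12635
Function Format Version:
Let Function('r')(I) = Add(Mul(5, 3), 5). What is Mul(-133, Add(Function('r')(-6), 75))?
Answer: -12635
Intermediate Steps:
Function('r')(I) = 20 (Function('r')(I) = Add(15, 5) = 20)
Mul(-133, Add(Function('r')(-6), 75)) = Mul(-133, Add(20, 75)) = Mul(-133, 95) = -12635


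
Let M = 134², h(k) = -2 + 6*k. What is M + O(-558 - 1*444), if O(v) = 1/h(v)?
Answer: 107987383/6014 ≈ 17956.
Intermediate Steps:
M = 17956
O(v) = 1/(-2 + 6*v)
M + O(-558 - 1*444) = 17956 + 1/(2*(-1 + 3*(-558 - 1*444))) = 17956 + 1/(2*(-1 + 3*(-558 - 444))) = 17956 + 1/(2*(-1 + 3*(-1002))) = 17956 + 1/(2*(-1 - 3006)) = 17956 + (½)/(-3007) = 17956 + (½)*(-1/3007) = 17956 - 1/6014 = 107987383/6014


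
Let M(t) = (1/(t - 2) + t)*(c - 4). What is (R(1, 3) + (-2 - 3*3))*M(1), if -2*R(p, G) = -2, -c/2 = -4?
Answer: 0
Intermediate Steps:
c = 8 (c = -2*(-4) = 8)
R(p, G) = 1 (R(p, G) = -½*(-2) = 1)
M(t) = 4*t + 4/(-2 + t) (M(t) = (1/(t - 2) + t)*(8 - 4) = (1/(-2 + t) + t)*4 = (t + 1/(-2 + t))*4 = 4*t + 4/(-2 + t))
(R(1, 3) + (-2 - 3*3))*M(1) = (1 + (-2 - 3*3))*(4*(1 + 1² - 2*1)/(-2 + 1)) = (1 + (-2 - 9))*(4*(1 + 1 - 2)/(-1)) = (1 - 11)*(4*(-1)*0) = -10*0 = 0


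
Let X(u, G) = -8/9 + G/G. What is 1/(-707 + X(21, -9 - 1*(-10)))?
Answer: -9/6362 ≈ -0.0014146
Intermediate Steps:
X(u, G) = 1/9 (X(u, G) = -8*1/9 + 1 = -8/9 + 1 = 1/9)
1/(-707 + X(21, -9 - 1*(-10))) = 1/(-707 + 1/9) = 1/(-6362/9) = -9/6362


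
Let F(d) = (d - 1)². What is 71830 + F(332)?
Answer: 181391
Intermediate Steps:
F(d) = (-1 + d)²
71830 + F(332) = 71830 + (-1 + 332)² = 71830 + 331² = 71830 + 109561 = 181391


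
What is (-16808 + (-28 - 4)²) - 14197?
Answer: -29981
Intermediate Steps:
(-16808 + (-28 - 4)²) - 14197 = (-16808 + (-32)²) - 14197 = (-16808 + 1024) - 14197 = -15784 - 14197 = -29981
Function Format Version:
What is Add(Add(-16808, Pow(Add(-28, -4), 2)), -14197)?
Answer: -29981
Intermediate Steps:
Add(Add(-16808, Pow(Add(-28, -4), 2)), -14197) = Add(Add(-16808, Pow(-32, 2)), -14197) = Add(Add(-16808, 1024), -14197) = Add(-15784, -14197) = -29981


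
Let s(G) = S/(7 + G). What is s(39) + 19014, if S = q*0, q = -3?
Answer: 19014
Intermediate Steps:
S = 0 (S = -3*0 = 0)
s(G) = 0 (s(G) = 0/(7 + G) = 0)
s(39) + 19014 = 0 + 19014 = 19014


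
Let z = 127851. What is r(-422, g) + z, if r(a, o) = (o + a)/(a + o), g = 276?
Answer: 127852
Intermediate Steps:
r(a, o) = 1 (r(a, o) = (a + o)/(a + o) = 1)
r(-422, g) + z = 1 + 127851 = 127852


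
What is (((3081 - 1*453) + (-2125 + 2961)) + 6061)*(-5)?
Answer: -47625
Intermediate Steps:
(((3081 - 1*453) + (-2125 + 2961)) + 6061)*(-5) = (((3081 - 453) + 836) + 6061)*(-5) = ((2628 + 836) + 6061)*(-5) = (3464 + 6061)*(-5) = 9525*(-5) = -47625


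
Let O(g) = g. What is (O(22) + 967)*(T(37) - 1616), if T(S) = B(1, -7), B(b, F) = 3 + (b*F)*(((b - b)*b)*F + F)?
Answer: -1546796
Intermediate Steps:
B(b, F) = 3 + b*F² (B(b, F) = 3 + (F*b)*((0*b)*F + F) = 3 + (F*b)*(0*F + F) = 3 + (F*b)*(0 + F) = 3 + (F*b)*F = 3 + b*F²)
T(S) = 52 (T(S) = 3 + 1*(-7)² = 3 + 1*49 = 3 + 49 = 52)
(O(22) + 967)*(T(37) - 1616) = (22 + 967)*(52 - 1616) = 989*(-1564) = -1546796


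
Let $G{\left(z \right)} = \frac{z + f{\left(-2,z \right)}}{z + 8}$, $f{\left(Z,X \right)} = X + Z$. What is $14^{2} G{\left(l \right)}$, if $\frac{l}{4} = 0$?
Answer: $-49$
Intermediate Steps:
$l = 0$ ($l = 4 \cdot 0 = 0$)
$G{\left(z \right)} = \frac{-2 + 2 z}{8 + z}$ ($G{\left(z \right)} = \frac{z + \left(z - 2\right)}{z + 8} = \frac{z + \left(-2 + z\right)}{8 + z} = \frac{-2 + 2 z}{8 + z}$)
$14^{2} G{\left(l \right)} = 14^{2} \frac{2 \left(-1 + 0\right)}{8 + 0} = 196 \cdot 2 \cdot \frac{1}{8} \left(-1\right) = 196 \left(- \frac{1}{4}\right) = -49$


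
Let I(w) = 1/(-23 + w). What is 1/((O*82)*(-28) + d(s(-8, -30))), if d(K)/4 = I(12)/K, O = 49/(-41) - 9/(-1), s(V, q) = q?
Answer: -165/2956798 ≈ -5.5804e-5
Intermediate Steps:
O = 320/41 (O = 49*(-1/41) - 9*(-1) = -49/41 + 9 = 320/41 ≈ 7.8049)
d(K) = -4/(11*K) (d(K) = 4*(1/((-23 + 12)*K)) = 4*(1/((-11)*K)) = 4*(-1/(11*K)) = -4/(11*K))
1/((O*82)*(-28) + d(s(-8, -30))) = 1/(((320/41)*82)*(-28) - 4/11/(-30)) = 1/(640*(-28) - 4/11*(-1/30)) = 1/(-17920 + 2/165) = 1/(-2956798/165) = -165/2956798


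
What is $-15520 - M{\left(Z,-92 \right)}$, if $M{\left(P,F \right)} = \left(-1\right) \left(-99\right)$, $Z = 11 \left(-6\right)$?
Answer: $-15619$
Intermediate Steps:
$Z = -66$
$M{\left(P,F \right)} = 99$
$-15520 - M{\left(Z,-92 \right)} = -15520 - 99 = -15619$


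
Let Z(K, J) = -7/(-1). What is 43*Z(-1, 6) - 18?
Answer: 283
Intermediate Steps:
Z(K, J) = 7 (Z(K, J) = -7*(-1) = 7)
43*Z(-1, 6) - 18 = 43*7 - 18 = 301 - 18 = 283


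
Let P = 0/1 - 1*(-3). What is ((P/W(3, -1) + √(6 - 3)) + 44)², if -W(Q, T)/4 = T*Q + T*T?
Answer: 126217/64 + 355*√3/4 ≈ 2125.9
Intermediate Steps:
W(Q, T) = -4*T² - 4*Q*T (W(Q, T) = -4*(T*Q + T*T) = -4*(Q*T + T²) = -4*(T² + Q*T) = -4*T² - 4*Q*T)
P = 3 (P = 0*1 + 3 = 0 + 3 = 3)
((P/W(3, -1) + √(6 - 3)) + 44)² = ((3/(-4*(-1)*(3 - 1)) + √(6 - 3)) + 44)² = ((3/(-4*(-1)*2) + √3) + 44)² = ((3/8 + √3) + 44)² = (355/8 + √3)²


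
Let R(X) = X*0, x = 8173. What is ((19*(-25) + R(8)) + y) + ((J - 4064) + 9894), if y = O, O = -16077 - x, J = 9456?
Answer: -9439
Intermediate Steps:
R(X) = 0
O = -24250 (O = -16077 - 1*8173 = -16077 - 8173 = -24250)
y = -24250
((19*(-25) + R(8)) + y) + ((J - 4064) + 9894) = ((19*(-25) + 0) - 24250) + ((9456 - 4064) + 9894) = ((-475 + 0) - 24250) + (5392 + 9894) = (-475 - 24250) + 15286 = -24725 + 15286 = -9439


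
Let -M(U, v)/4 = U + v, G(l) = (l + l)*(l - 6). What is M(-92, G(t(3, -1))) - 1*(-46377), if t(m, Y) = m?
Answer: 46817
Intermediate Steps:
G(l) = 2*l*(-6 + l) (G(l) = (2*l)*(-6 + l) = 2*l*(-6 + l))
M(U, v) = -4*U - 4*v (M(U, v) = -4*(U + v) = -4*U - 4*v)
M(-92, G(t(3, -1))) - 1*(-46377) = (-4*(-92) - 8*3*(-6 + 3)) - 1*(-46377) = (368 - 8*3*(-3)) + 46377 = (368 - 4*(-18)) + 46377 = (368 + 72) + 46377 = 440 + 46377 = 46817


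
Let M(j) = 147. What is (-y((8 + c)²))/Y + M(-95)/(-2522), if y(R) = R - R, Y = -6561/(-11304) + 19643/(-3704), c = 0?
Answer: -147/2522 ≈ -0.058287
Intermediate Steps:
Y = -343303/72691 (Y = -6561*(-1/11304) + 19643*(-1/3704) = 729/1256 - 19643/3704 = -343303/72691 ≈ -4.7228)
y(R) = 0
(-y((8 + c)²))/Y + M(-95)/(-2522) = (-1*0)/(-343303/72691) + 147/(-2522) = 0*(-72691/343303) + 147*(-1/2522) = 0 - 147/2522 = -147/2522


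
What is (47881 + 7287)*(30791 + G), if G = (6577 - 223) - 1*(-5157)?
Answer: 2333716736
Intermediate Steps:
G = 11511 (G = 6354 + 5157 = 11511)
(47881 + 7287)*(30791 + G) = (47881 + 7287)*(30791 + 11511) = 55168*42302 = 2333716736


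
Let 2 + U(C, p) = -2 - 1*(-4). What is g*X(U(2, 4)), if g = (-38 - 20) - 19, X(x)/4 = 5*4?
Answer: -6160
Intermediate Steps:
U(C, p) = 0 (U(C, p) = -2 + (-2 - 1*(-4)) = -2 + (-2 + 4) = -2 + 2 = 0)
X(x) = 80 (X(x) = 4*(5*4) = 4*20 = 80)
g = -77 (g = -58 - 19 = -77)
g*X(U(2, 4)) = -77*80 = -6160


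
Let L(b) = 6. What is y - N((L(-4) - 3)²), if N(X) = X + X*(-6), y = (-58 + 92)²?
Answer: 1201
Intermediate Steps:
y = 1156 (y = 34² = 1156)
N(X) = -5*X (N(X) = X - 6*X = -5*X)
y - N((L(-4) - 3)²) = 1156 - (-5)*(6 - 3)² = 1156 - (-5)*3² = 1156 - (-5)*9 = 1156 - 1*(-45) = 1156 + 45 = 1201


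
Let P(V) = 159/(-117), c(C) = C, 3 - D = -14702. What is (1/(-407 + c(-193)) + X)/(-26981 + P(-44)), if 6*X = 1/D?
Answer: 37973/618969918400 ≈ 6.1349e-8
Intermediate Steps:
D = 14705 (D = 3 - 1*(-14702) = 3 + 14702 = 14705)
X = 1/88230 (X = (⅙)/14705 = (⅙)*(1/14705) = 1/88230 ≈ 1.1334e-5)
P(V) = -53/39 (P(V) = 159*(-1/117) = -53/39)
(1/(-407 + c(-193)) + X)/(-26981 + P(-44)) = (1/(-407 - 193) + 1/88230)/(-26981 - 53/39) = (1/(-600) + 1/88230)/(-1052312/39) = (-1/600 + 1/88230)*(-39/1052312) = -2921/1764600*(-39/1052312) = 37973/618969918400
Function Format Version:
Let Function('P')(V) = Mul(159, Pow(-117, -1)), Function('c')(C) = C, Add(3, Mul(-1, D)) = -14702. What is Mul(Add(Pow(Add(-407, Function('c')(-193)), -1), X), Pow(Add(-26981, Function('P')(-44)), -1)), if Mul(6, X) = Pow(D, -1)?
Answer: Rational(37973, 618969918400) ≈ 6.1349e-8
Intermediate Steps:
D = 14705 (D = Add(3, Mul(-1, -14702)) = Add(3, 14702) = 14705)
X = Rational(1, 88230) (X = Mul(Rational(1, 6), Pow(14705, -1)) = Mul(Rational(1, 6), Rational(1, 14705)) = Rational(1, 88230) ≈ 1.1334e-5)
Function('P')(V) = Rational(-53, 39) (Function('P')(V) = Mul(159, Rational(-1, 117)) = Rational(-53, 39))
Mul(Add(Pow(Add(-407, Function('c')(-193)), -1), X), Pow(Add(-26981, Function('P')(-44)), -1)) = Mul(Add(Pow(Add(-407, -193), -1), Rational(1, 88230)), Pow(Add(-26981, Rational(-53, 39)), -1)) = Mul(Add(Pow(-600, -1), Rational(1, 88230)), Pow(Rational(-1052312, 39), -1)) = Mul(Add(Rational(-1, 600), Rational(1, 88230)), Rational(-39, 1052312)) = Mul(Rational(-2921, 1764600), Rational(-39, 1052312)) = Rational(37973, 618969918400)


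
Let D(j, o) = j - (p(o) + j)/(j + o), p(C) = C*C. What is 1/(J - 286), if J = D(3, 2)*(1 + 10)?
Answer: -5/1342 ≈ -0.0037258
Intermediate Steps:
p(C) = C²
D(j, o) = j - (j + o²)/(j + o) (D(j, o) = j - (o² + j)/(j + o) = j - (j + o²)/(j + o))
J = 88/5 (J = ((3² - 1*3 - 1*2² + 3*2)/(3 + 2))*(1 + 10) = ((9 - 3 - 1*4 + 6)/5)*11 = ((9 - 3 - 4 + 6)/5)*11 = ((⅕)*8)*11 = (8/5)*11 = 88/5 ≈ 17.600)
1/(J - 286) = 1/(88/5 - 286) = 1/(-1342/5) = -5/1342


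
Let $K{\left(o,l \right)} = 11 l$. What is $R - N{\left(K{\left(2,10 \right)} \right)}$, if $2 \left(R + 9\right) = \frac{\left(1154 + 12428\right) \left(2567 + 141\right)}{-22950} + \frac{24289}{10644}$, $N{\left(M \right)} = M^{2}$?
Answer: $- \frac{1051149613319}{81426600} \approx -12909.0$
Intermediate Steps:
$R = - \frac{65887753319}{81426600}$ ($R = -9 + \frac{\frac{\left(1154 + 12428\right) \left(2567 + 141\right)}{-22950} + \frac{24289}{10644}}{2} = -9 + \frac{13582 \cdot 2708 \left(- \frac{1}{22950}\right) + 24289 \cdot \frac{1}{10644}}{2} = -9 + \frac{36780056 \left(- \frac{1}{22950}\right) + \frac{24289}{10644}}{2} = -9 + \frac{- \frac{18390028}{11475} + \frac{24289}{10644}}{2} = -9 + \frac{1}{2} \left(- \frac{65154913919}{40713300}\right) = -9 - \frac{65154913919}{81426600} = - \frac{65887753319}{81426600} \approx -809.17$)
$R - N{\left(K{\left(2,10 \right)} \right)} = - \frac{65887753319}{81426600} - \left(11 \cdot 10\right)^{2} = - \frac{65887753319}{81426600} - 110^{2} = - \frac{65887753319}{81426600} - 12100 = - \frac{1051149613319}{81426600}$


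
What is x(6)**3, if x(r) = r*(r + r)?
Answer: 373248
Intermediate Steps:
x(r) = 2*r**2 (x(r) = r*(2*r) = 2*r**2)
x(6)**3 = (2*6**2)**3 = (2*36)**3 = 72**3 = 373248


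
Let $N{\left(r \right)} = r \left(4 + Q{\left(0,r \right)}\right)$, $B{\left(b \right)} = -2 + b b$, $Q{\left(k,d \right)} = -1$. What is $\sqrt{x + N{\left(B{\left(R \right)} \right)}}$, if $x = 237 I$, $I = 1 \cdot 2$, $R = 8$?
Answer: $2 \sqrt{165} \approx 25.69$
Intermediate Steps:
$I = 2$
$B{\left(b \right)} = -2 + b^{2}$
$N{\left(r \right)} = 3 r$ ($N{\left(r \right)} = r \left(4 - 1\right) = r 3 = 3 r$)
$x = 474$ ($x = 237 \cdot 2 = 474$)
$\sqrt{x + N{\left(B{\left(R \right)} \right)}} = \sqrt{474 + 3 \left(-2 + 8^{2}\right)} = \sqrt{474 + 3 \left(-2 + 64\right)} = \sqrt{474 + 3 \cdot 62} = \sqrt{474 + 186} = \sqrt{660} = 2 \sqrt{165}$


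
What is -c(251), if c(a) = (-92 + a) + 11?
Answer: -170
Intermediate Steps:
c(a) = -81 + a
-c(251) = -(-81 + 251) = -1*170 = -170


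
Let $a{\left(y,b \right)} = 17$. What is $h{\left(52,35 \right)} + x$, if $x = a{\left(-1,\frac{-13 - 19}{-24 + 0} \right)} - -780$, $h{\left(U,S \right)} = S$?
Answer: $832$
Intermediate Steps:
$x = 797$ ($x = 17 - -780 = 17 + 780 = 797$)
$h{\left(52,35 \right)} + x = 35 + 797 = 832$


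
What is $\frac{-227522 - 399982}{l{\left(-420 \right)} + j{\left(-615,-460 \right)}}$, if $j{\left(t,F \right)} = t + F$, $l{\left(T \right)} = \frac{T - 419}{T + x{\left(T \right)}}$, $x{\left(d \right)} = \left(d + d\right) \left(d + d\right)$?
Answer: $\frac{442503270720}{758069339} \approx 583.72$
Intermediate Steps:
$x{\left(d \right)} = 4 d^{2}$ ($x{\left(d \right)} = 2 d 2 d = 4 d^{2}$)
$l{\left(T \right)} = \frac{-419 + T}{T + 4 T^{2}}$ ($l{\left(T \right)} = \frac{T - 419}{T + 4 T^{2}} = \frac{-419 + T}{T + 4 T^{2}}$)
$j{\left(t,F \right)} = F + t$
$\frac{-227522 - 399982}{l{\left(-420 \right)} + j{\left(-615,-460 \right)}} = \frac{-227522 - 399982}{\frac{-419 - 420}{\left(-420\right) \left(1 + 4 \left(-420\right)\right)} - 1075} = - \frac{627504}{\left(- \frac{1}{420}\right) \frac{1}{1 - 1680} \left(-839\right) - 1075} = - \frac{627504}{\left(- \frac{1}{420}\right) \frac{1}{-1679} \left(-839\right) - 1075} = - \frac{627504}{\left(- \frac{1}{420}\right) \left(- \frac{1}{1679}\right) \left(-839\right) - 1075} = - \frac{627504}{- \frac{839}{705180} - 1075} = - \frac{627504}{- \frac{758069339}{705180}} = \left(-627504\right) \left(- \frac{705180}{758069339}\right) = \frac{442503270720}{758069339}$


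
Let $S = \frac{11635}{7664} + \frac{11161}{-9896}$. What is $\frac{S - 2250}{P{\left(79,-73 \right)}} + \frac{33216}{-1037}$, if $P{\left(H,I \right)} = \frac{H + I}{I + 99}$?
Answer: $- \frac{96151902937949}{9831141616} \approx -9780.3$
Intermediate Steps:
$P{\left(H,I \right)} = \frac{H + I}{99 + I}$
$S = \frac{3700257}{9480368}$ ($S = 11635 \cdot \frac{1}{7664} + 11161 \left(- \frac{1}{9896}\right) = \frac{11635}{7664} - \frac{11161}{9896} = \frac{3700257}{9480368} \approx 0.39031$)
$\frac{S - 2250}{P{\left(79,-73 \right)}} + \frac{33216}{-1037} = \frac{\frac{3700257}{9480368} - 2250}{\frac{1}{99 - 73} \left(79 - 73\right)} + \frac{33216}{-1037} = \frac{\frac{3700257}{9480368} - 2250}{\frac{1}{26} \cdot 6} + 33216 \left(- \frac{1}{1037}\right) = - \frac{21327127743}{9480368 \cdot \frac{1}{26} \cdot 6} - \frac{33216}{1037} = - \frac{21327127743}{9480368 \cdot \frac{3}{13}} - \frac{33216}{1037} = \left(- \frac{21327127743}{9480368}\right) \frac{13}{3} - \frac{33216}{1037} = - \frac{92417553553}{9480368} - \frac{33216}{1037} = - \frac{96151902937949}{9831141616}$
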